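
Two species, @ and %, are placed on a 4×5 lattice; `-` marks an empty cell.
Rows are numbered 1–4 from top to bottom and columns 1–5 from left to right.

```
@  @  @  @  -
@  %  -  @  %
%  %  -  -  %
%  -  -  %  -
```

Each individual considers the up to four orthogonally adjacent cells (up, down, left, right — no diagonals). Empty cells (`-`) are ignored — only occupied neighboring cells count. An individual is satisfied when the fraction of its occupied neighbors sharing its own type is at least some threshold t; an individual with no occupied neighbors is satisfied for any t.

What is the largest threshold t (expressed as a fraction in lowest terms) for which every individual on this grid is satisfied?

Row 1: (1,1)@ 2/2 · (1,2)@ 2/3 · (1,3)@ 2/2 · (1,4)@ 2/2
Row 2: (2,1)@ 1/3 · (2,2)% 1/3 · (2,4)@ 1/2 · (2,5)% 1/2
Row 3: (3,1)% 2/3 · (3,2)% 2/2 · (3,5)% 1/1
Row 4: (4,1)% 1/1 · (4,4)% — no occupied neighbors
The smallest same-type fraction is 1/3 at (2,1), which reduces to 1/3. Any threshold above that leaves this individual unsatisfied.

1/3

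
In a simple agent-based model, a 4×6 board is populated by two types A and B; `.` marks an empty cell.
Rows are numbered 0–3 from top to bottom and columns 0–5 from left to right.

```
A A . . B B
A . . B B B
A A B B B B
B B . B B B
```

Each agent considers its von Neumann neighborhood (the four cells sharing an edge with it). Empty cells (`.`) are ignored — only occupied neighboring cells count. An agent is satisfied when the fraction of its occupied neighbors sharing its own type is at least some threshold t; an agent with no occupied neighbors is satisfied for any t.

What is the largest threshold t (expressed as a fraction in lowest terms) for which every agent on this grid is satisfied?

1/3

Row 0: (0,0)A 2/2 · (0,1)A 1/1 · (0,4)B 2/2 · (0,5)B 2/2
Row 1: (1,0)A 2/2 · (1,3)B 2/2 · (1,4)B 4/4 · (1,5)B 3/3
Row 2: (2,0)A 2/3 · (2,1)A 1/3 · (2,2)B 1/2 · (2,3)B 4/4 · (2,4)B 4/4 · (2,5)B 3/3
Row 3: (3,0)B 1/2 · (3,1)B 1/2 · (3,3)B 2/2 · (3,4)B 3/3 · (3,5)B 2/2
The smallest same-type fraction is 1/3 at (2,1), which reduces to 1/3. Any threshold above that leaves this agent unsatisfied.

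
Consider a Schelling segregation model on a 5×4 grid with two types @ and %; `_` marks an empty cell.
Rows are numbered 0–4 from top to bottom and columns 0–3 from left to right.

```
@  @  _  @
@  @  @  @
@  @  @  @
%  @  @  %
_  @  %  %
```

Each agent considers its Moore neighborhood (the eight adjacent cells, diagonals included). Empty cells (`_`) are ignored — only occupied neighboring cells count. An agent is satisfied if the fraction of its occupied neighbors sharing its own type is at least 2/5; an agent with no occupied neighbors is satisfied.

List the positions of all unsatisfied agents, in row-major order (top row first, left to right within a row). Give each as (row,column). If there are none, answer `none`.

(0,0)@ 3/3 satisfied
(0,1)@ 4/4 satisfied
(0,3)@ 2/2 satisfied
(1,0)@ 5/5 satisfied
(1,1)@ 7/7 satisfied
(1,2)@ 7/7 satisfied
(1,3)@ 4/4 satisfied
(2,0)@ 4/5 satisfied
(2,1)@ 7/8 satisfied
(2,2)@ 7/8 satisfied
(2,3)@ 4/5 satisfied
(3,0)% 0/4 not
(3,1)@ 5/7 satisfied
(3,2)@ 5/8 satisfied
(3,3)% 2/5 satisfied
(4,1)@ 2/4 satisfied
(4,2)% 2/5 satisfied
(4,3)% 2/3 satisfied

(3,0)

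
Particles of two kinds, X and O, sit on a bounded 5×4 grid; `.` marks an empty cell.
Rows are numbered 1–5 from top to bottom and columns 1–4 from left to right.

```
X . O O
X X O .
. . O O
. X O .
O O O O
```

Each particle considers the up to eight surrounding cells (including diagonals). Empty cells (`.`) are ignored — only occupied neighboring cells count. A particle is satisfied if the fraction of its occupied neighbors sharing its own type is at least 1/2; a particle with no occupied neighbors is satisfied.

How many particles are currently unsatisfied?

2

(1,1)X 2/2 ✓
(1,3)O 2/3 ✓
(1,4)O 2/2 ✓
(2,1)X 2/2 ✓
(2,2)X 2/5 ✗
(2,3)O 4/5 ✓
(3,3)O 3/5 ✓
(3,4)O 3/3 ✓
(4,2)X 0/5 ✗
(4,3)O 5/6 ✓
(5,1)O 1/2 ✓
(5,2)O 3/4 ✓
(5,3)O 3/4 ✓
(5,4)O 2/2 ✓
Unsatisfied: (2,2), (4,2) — 2 in total.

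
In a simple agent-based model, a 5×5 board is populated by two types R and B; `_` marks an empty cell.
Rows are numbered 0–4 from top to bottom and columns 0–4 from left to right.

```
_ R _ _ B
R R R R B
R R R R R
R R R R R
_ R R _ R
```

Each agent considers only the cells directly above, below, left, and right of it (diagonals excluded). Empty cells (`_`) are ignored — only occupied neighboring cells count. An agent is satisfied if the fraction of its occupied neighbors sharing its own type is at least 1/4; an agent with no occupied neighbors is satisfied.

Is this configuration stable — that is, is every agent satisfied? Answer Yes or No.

Yes

(0,1)R 1/1 satisfied
(0,4)B 1/1 satisfied
(1,0)R 2/2 satisfied
(1,1)R 4/4 satisfied
(1,2)R 3/3 satisfied
(1,3)R 2/3 satisfied
(1,4)B 1/3 satisfied
(2,0)R 3/3 satisfied
(2,1)R 4/4 satisfied
(2,2)R 4/4 satisfied
(2,3)R 4/4 satisfied
(2,4)R 2/3 satisfied
(3,0)R 2/2 satisfied
(3,1)R 4/4 satisfied
(3,2)R 4/4 satisfied
(3,3)R 3/3 satisfied
(3,4)R 3/3 satisfied
(4,1)R 2/2 satisfied
(4,2)R 2/2 satisfied
(4,4)R 1/1 satisfied
All meet the threshold, so the configuration is stable.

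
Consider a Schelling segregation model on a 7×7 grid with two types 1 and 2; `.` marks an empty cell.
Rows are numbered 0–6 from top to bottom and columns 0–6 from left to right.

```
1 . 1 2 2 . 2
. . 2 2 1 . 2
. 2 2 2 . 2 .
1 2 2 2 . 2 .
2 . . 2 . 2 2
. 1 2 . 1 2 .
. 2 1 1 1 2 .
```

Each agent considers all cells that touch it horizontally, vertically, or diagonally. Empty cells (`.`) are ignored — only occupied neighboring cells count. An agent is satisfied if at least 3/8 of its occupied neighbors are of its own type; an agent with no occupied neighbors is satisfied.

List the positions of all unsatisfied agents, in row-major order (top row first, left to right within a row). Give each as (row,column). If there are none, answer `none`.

(0,2), (1,4), (3,0), (4,0), (5,1), (5,4), (6,1), (6,5)

Row 0: (0,0)1 0/0 satisfied · (0,2)1 0/3 not · (0,3)2 3/5 satisfied · (0,4)2 2/3 satisfied · (0,6)2 1/1 satisfied
Row 1: (1,2)2 5/6 satisfied · (1,3)2 5/7 satisfied · (1,4)1 0/5 not · (1,6)2 2/2 satisfied
Row 2: (2,1)2 4/5 satisfied · (2,2)2 7/7 satisfied · (2,3)2 5/6 satisfied · (2,5)2 2/3 satisfied
Row 3: (3,0)1 0/3 not · (3,1)2 4/5 satisfied · (3,2)2 6/6 satisfied · (3,3)2 4/4 satisfied · (3,5)2 3/3 satisfied
Row 4: (4,0)2 1/3 not · (4,3)2 3/4 satisfied · (4,5)2 3/4 satisfied · (4,6)2 3/3 satisfied
Row 5: (5,1)1 1/4 not · (5,2)2 2/5 satisfied · (5,4)1 2/6 not · (5,5)2 3/5 satisfied
Row 6: (6,1)2 1/3 not · (6,2)1 2/4 satisfied · (6,3)1 3/4 satisfied · (6,4)1 2/4 satisfied · (6,5)2 1/3 not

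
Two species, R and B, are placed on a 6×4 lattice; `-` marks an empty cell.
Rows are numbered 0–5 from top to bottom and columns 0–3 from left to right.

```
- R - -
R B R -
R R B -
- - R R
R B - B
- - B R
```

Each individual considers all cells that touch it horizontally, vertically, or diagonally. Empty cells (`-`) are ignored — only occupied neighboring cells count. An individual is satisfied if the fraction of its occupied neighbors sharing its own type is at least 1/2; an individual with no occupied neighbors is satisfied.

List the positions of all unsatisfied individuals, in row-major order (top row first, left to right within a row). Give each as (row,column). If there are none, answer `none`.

(1,1), (2,2), (3,2), (3,3), (4,0), (4,1), (4,3), (5,3)

Row 0: (0,1)R 2/3 satisfied
Row 1: (1,0)R 3/4 satisfied · (1,1)B 1/6 not · (1,2)R 2/4 satisfied
Row 2: (2,0)R 2/3 satisfied · (2,1)R 4/6 satisfied · (2,2)B 1/5 not
Row 3: (3,2)R 2/5 not · (3,3)R 1/3 not
Row 4: (4,0)R 0/1 not · (4,1)B 1/3 not · (4,3)B 1/4 not
Row 5: (5,2)B 2/3 satisfied · (5,3)R 0/2 not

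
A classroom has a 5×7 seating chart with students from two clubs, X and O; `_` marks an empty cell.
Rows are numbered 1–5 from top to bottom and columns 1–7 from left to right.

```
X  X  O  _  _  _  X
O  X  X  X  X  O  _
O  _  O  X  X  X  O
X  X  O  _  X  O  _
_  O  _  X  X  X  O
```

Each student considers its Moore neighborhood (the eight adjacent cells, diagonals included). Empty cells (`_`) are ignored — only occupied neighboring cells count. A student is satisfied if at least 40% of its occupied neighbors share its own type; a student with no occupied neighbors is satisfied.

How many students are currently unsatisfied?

10

(1,1)X 2/3 ok
(1,2)X 3/5 ok
(1,3)O 0/4 unhappy
(1,7)X 0/1 unhappy
(2,1)O 1/4 unhappy
(2,2)X 3/7 ok
(2,3)X 4/6 ok
(2,4)X 4/6 ok
(2,5)X 4/5 ok
(2,6)O 1/5 unhappy
(3,1)O 1/4 unhappy
(3,3)O 1/6 unhappy
(3,4)X 5/7 ok
(3,5)X 5/7 ok
(3,6)X 3/6 ok
(3,7)O 2/3 ok
(4,1)X 1/3 unhappy
(4,2)X 1/5 unhappy
(4,3)O 2/5 ok
(4,5)X 6/7 ok
(4,6)O 2/7 unhappy
(5,2)O 1/3 unhappy
(5,4)X 2/3 ok
(5,5)X 3/4 ok
(5,6)X 2/4 ok
(5,7)O 1/2 ok
Unsatisfied: (1,3), (1,7), (2,1), (2,6), (3,1), (3,3), (4,1), (4,2), (4,6), (5,2) — 10 in total.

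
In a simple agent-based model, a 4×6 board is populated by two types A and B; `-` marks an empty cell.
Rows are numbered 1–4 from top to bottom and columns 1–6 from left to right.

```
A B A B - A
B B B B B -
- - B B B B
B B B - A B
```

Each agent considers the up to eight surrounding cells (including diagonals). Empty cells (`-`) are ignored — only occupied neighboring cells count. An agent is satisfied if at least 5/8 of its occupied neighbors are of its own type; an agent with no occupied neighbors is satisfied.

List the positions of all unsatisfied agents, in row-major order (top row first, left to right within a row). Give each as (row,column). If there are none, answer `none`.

(1,1)A 0/3 ✗
(1,2)B 3/5 ✗
(1,3)A 0/5 ✗
(1,4)B 3/4 ✓
(1,6)A 0/1 ✗
(2,1)B 2/3 ✓
(2,2)B 4/6 ✓
(2,3)B 6/7 ✓
(2,4)B 6/7 ✓
(2,5)B 5/6 ✓
(3,3)B 6/6 ✓
(3,4)B 6/7 ✓
(3,5)B 5/6 ✓
(3,6)B 3/4 ✓
(4,1)B 1/1 ✓
(4,2)B 3/3 ✓
(4,3)B 3/3 ✓
(4,5)A 0/4 ✗
(4,6)B 2/3 ✓

(1,1), (1,2), (1,3), (1,6), (4,5)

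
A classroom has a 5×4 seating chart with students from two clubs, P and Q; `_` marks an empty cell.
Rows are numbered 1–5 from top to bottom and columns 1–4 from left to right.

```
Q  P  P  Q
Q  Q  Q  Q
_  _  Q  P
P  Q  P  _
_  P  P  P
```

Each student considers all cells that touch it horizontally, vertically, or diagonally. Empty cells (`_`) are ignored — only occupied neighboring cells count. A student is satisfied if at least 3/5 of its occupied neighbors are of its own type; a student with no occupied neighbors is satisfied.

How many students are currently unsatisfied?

6

(1,1)Q 2/3 satisfied
(1,2)P 1/5 not
(1,3)P 1/5 not
(1,4)Q 2/3 satisfied
(2,1)Q 2/3 satisfied
(2,2)Q 4/6 satisfied
(2,3)Q 4/7 not
(2,4)Q 3/5 satisfied
(3,3)Q 4/6 satisfied
(3,4)P 1/4 not
(4,1)P 1/2 not
(4,2)Q 1/5 not
(4,3)P 4/6 satisfied
(5,2)P 3/4 satisfied
(5,3)P 3/4 satisfied
(5,4)P 2/2 satisfied
Unsatisfied: (1,2), (1,3), (2,3), (3,4), (4,1), (4,2) — 6 in total.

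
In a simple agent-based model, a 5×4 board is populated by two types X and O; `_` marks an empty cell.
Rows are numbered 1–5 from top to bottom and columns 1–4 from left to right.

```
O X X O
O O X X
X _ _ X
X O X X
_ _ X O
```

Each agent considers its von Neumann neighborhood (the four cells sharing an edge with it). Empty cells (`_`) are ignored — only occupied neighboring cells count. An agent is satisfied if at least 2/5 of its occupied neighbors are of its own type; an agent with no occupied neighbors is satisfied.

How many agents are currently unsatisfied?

5

Row 1: (1,1)O 1/2 ✓ · (1,2)X 1/3 ✗ · (1,3)X 2/3 ✓ · (1,4)O 0/2 ✗
Row 2: (2,1)O 2/3 ✓ · (2,2)O 1/3 ✗ · (2,3)X 2/3 ✓ · (2,4)X 2/3 ✓
Row 3: (3,1)X 1/2 ✓ · (3,4)X 2/2 ✓
Row 4: (4,1)X 1/2 ✓ · (4,2)O 0/2 ✗ · (4,3)X 2/3 ✓ · (4,4)X 2/3 ✓
Row 5: (5,3)X 1/2 ✓ · (5,4)O 0/2 ✗
Unsatisfied: (1,2), (1,4), (2,2), (4,2), (5,4) — 5 in total.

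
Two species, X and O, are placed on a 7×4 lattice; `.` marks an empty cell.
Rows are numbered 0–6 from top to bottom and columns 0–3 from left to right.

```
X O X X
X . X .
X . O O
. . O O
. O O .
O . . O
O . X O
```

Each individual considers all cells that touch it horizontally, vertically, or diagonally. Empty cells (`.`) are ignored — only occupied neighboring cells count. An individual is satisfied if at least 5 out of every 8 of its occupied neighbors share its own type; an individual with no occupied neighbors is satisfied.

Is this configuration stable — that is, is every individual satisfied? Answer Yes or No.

(0,0)X 1/2 not
(0,1)O 0/4 not
(0,2)X 2/3 satisfied
(0,3)X 2/2 satisfied
(1,0)X 2/3 satisfied
(1,2)X 2/5 not
(2,0)X 1/1 satisfied
(2,2)O 3/4 satisfied
(2,3)O 3/4 satisfied
(3,2)O 5/5 satisfied
(3,3)O 4/4 satisfied
(4,1)O 3/3 satisfied
(4,2)O 4/4 satisfied
(5,0)O 2/2 satisfied
(5,3)O 2/3 satisfied
(6,0)O 1/1 satisfied
(6,2)X 0/2 not
(6,3)O 1/2 not
For instance (0,0) has only 1/2 same-type neighbors, below 5/8.

No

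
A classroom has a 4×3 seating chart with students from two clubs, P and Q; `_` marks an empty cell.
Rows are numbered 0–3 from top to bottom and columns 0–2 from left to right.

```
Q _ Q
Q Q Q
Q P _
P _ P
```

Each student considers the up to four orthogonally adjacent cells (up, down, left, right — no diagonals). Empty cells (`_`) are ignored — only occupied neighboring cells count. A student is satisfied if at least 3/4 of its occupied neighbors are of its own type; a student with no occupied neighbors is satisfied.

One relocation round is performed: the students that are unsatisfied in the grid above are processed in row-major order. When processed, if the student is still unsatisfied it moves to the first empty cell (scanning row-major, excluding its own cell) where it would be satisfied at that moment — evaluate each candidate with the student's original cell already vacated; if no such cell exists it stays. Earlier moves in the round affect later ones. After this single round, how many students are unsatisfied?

Initially unsatisfied (in order): (1,1), (2,0), (2,1), (3,0).
  (1,1) → (0,1).
  (2,0) → (1,1).
  (2,1) → (3,1).
  (3,0): now satisfied by earlier moves; stays.
Resulting grid:
Q Q Q
Q Q Q
_ _ _
P P P
All satisfied now.

0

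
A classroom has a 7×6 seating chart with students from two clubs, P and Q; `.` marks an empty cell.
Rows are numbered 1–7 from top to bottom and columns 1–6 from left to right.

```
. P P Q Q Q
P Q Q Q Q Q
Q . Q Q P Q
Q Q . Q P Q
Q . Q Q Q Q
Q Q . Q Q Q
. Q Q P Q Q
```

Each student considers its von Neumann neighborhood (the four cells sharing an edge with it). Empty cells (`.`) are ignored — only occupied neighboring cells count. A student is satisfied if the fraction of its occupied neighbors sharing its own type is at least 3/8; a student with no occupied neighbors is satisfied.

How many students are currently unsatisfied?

Row 1: (1,2)P 1/2 ok · (1,3)P 1/3 unhappy · (1,4)Q 2/3 ok · (1,5)Q 3/3 ok · (1,6)Q 2/2 ok
Row 2: (2,1)P 0/2 unhappy · (2,2)Q 1/3 unhappy · (2,3)Q 3/4 ok · (2,4)Q 4/4 ok · (2,5)Q 3/4 ok · (2,6)Q 3/3 ok
Row 3: (3,1)Q 1/2 ok · (3,3)Q 2/2 ok · (3,4)Q 3/4 ok · (3,5)P 1/4 unhappy · (3,6)Q 2/3 ok
Row 4: (4,1)Q 3/3 ok · (4,2)Q 1/1 ok · (4,4)Q 2/3 ok · (4,5)P 1/4 unhappy · (4,6)Q 2/3 ok
Row 5: (5,1)Q 2/2 ok · (5,3)Q 1/1 ok · (5,4)Q 4/4 ok · (5,5)Q 3/4 ok · (5,6)Q 3/3 ok
Row 6: (6,1)Q 2/2 ok · (6,2)Q 2/2 ok · (6,4)Q 2/3 ok · (6,5)Q 4/4 ok · (6,6)Q 3/3 ok
Row 7: (7,2)Q 2/2 ok · (7,3)Q 1/2 ok · (7,4)P 0/3 unhappy · (7,5)Q 2/3 ok · (7,6)Q 2/2 ok
Unsatisfied: (1,3), (2,1), (2,2), (3,5), (4,5), (7,4) — 6 in total.

6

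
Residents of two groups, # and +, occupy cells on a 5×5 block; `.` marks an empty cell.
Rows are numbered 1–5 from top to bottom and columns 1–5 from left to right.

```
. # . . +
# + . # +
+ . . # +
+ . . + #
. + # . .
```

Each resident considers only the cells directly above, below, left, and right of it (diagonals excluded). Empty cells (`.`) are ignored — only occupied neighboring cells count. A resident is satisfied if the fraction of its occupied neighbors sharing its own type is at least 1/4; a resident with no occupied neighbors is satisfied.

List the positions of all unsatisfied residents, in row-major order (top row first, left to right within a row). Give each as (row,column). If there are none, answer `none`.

(1,2)# 0/1 not
(1,5)+ 1/1 satisfied
(2,1)# 0/2 not
(2,2)+ 0/2 not
(2,4)# 1/2 satisfied
(2,5)+ 2/3 satisfied
(3,1)+ 1/2 satisfied
(3,4)# 1/3 satisfied
(3,5)+ 1/3 satisfied
(4,1)+ 1/1 satisfied
(4,4)+ 0/2 not
(4,5)# 0/2 not
(5,2)+ 0/1 not
(5,3)# 0/1 not

(1,2), (2,1), (2,2), (4,4), (4,5), (5,2), (5,3)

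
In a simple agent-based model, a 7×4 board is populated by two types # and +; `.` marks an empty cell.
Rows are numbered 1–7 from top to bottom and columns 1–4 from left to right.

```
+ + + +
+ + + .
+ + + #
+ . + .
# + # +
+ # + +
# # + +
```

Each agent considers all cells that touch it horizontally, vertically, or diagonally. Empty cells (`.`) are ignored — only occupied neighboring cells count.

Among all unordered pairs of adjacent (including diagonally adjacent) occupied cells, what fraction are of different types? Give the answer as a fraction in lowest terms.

19/63

Scan each occupied cell's neighbors to the right and below (and the two forward diagonals) so each pair is counted once.
From row 1: 0 unlike of 11 pairs (running 0/11).
From row 2: 1 unlike of 10 pairs (running 1/21).
From row 3: 2 unlike of 8 pairs (running 3/29).
From row 4: 2 unlike of 5 pairs (running 5/34).
From row 5: 7 unlike of 13 pairs (running 12/47).
From row 6: 6 unlike of 13 pairs (running 18/60).
From row 7: 1 unlike of 3 pairs (running 19/63).
Total adjacent occupied pairs: 63; unlike-type pairs: 19.
19/63 is already in lowest terms.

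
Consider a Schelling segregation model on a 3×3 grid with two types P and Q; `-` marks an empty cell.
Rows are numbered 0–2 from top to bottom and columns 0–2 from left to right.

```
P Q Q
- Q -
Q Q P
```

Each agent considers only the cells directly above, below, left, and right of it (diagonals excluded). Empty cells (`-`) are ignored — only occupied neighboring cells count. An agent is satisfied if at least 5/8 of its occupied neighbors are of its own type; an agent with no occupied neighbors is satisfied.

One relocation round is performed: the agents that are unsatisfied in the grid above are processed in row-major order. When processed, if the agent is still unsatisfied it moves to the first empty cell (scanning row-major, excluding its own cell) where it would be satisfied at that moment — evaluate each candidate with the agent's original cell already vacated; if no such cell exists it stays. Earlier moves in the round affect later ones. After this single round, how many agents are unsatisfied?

2

Initially unsatisfied (in order): (0,0), (2,2).
  (0,0): no empty cell satisfies it; stays.
  (2,2): no empty cell satisfies it; stays.
Resulting grid:
P Q Q
- Q -
Q Q P
Unsatisfied now: (0,0), (2,2).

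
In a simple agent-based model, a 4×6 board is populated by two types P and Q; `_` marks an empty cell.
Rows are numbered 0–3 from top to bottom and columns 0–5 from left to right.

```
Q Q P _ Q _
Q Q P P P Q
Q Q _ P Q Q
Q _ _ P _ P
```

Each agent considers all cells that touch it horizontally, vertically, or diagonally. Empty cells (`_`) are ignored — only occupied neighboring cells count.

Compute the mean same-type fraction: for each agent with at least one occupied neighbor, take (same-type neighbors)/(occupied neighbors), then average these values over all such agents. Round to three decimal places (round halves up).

Row 0: (0,0)Q 3/3 · (0,1)Q 3/5 · (0,2)P 2/4 · (0,4)Q 1/3
Row 1: (1,0)Q 5/5 · (1,1)Q 5/7 · (1,2)P 3/6 · (1,3)P 4/6 · (1,4)P 2/6 · (1,5)Q 3/4
Row 2: (2,0)Q 4/4 · (2,1)Q 4/5 · (2,3)P 4/5 · (2,4)Q 2/7 · (2,5)Q 2/4
Row 3: (3,0)Q 2/2 · (3,3)P 1/2 · (3,5)P 0/2
Sum over 18 agents: 3/3 + 3/5 + 2/4 + 1/3 + 5/5 + 5/7 + 3/6 + 4/6 + 2/6 + 3/4 + 4/4 + 4/5 + 4/5 + 2/7 + 2/4 + 2/2 + 1/2 + 0/2 = 677/60; mean = 677/60 ÷ 18 = 677/1080 = 0.626851… → 0.627.

0.627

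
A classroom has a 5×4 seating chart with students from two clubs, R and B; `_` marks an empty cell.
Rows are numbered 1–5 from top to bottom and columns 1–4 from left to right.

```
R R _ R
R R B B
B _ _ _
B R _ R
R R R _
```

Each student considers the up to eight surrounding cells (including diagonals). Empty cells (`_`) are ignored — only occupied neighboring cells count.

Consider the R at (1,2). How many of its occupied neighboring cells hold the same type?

3

Occupied neighbors of (1,2): (1,1)=R, (2,1)=R, (2,2)=R, (2,3)=B.
Same type (R): 3 of 4.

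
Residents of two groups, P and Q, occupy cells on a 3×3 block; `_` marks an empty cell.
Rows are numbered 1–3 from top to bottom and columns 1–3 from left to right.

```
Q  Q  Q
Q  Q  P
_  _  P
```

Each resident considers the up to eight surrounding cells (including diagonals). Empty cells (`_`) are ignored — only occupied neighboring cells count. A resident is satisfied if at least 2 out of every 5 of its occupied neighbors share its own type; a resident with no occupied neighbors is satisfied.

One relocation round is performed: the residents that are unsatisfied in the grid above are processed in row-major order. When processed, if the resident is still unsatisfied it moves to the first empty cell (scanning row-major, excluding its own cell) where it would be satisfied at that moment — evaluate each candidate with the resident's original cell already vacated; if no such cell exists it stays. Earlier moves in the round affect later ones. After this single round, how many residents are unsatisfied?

Initially unsatisfied (in order): (2,3).
  (2,3): no empty cell satisfies it; stays.
Resulting grid:
Q Q Q
Q Q P
_ _ P
Unsatisfied now: (2,3).

1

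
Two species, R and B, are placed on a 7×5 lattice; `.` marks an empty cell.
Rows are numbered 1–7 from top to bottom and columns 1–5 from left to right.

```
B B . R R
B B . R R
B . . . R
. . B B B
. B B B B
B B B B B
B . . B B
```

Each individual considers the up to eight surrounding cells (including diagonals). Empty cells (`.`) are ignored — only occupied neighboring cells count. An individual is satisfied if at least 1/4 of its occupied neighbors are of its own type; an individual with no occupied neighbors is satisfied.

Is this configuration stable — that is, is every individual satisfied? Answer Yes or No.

Row 1: (1,1)B 3/3 ok · (1,2)B 3/3 ok · (1,4)R 3/3 ok · (1,5)R 3/3 ok
Row 2: (2,1)B 4/4 ok · (2,2)B 4/4 ok · (2,4)R 4/4 ok · (2,5)R 4/4 ok
Row 3: (3,1)B 2/2 ok · (3,5)R 2/4 ok
Row 4: (4,3)B 4/4 ok · (4,4)B 5/6 ok · (4,5)B 3/4 ok
Row 5: (5,2)B 5/5 ok · (5,3)B 7/7 ok · (5,4)B 8/8 ok · (5,5)B 5/5 ok
Row 6: (6,1)B 3/3 ok · (6,2)B 5/5 ok · (6,3)B 6/6 ok · (6,4)B 7/7 ok · (6,5)B 5/5 ok
Row 7: (7,1)B 2/2 ok · (7,4)B 4/4 ok · (7,5)B 3/3 ok
All meet the threshold, so the configuration is stable.

Yes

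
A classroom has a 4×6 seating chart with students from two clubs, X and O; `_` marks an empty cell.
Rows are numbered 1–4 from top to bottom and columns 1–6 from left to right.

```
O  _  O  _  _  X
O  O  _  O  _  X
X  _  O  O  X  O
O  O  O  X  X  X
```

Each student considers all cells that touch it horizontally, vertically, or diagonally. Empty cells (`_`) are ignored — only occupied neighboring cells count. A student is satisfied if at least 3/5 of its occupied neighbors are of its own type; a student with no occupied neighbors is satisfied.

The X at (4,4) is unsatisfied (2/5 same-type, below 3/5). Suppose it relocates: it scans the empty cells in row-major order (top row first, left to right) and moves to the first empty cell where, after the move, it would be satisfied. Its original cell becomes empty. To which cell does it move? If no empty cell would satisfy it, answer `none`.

(1,5)

Vacating (4,4). Empty cells in order:
  (1,2): 0/4 same-type → still unsatisfied.
  (1,4): 0/2 same-type → still unsatisfied.
  (1,5): 2/3 same-type → satisfied — stop here.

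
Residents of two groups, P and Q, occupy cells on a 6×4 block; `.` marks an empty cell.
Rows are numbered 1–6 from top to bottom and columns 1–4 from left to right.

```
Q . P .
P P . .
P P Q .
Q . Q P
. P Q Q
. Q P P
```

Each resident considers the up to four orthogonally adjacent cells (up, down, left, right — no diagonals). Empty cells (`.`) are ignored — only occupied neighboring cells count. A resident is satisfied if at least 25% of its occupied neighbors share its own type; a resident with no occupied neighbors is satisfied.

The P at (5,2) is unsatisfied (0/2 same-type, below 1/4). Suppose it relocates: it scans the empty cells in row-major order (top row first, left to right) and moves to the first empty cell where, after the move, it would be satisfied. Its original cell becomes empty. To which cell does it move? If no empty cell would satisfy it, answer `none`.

Vacating (5,2). Empty cells in order:
  (1,2): 2/3 same-type → satisfied — stop here.

(1,2)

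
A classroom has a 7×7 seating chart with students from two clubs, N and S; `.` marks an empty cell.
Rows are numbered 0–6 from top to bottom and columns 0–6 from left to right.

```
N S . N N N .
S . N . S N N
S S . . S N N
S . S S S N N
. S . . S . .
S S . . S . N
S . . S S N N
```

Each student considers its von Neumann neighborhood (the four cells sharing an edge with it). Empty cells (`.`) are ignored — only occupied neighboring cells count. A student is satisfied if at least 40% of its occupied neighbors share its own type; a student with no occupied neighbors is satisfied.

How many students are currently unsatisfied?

(0,0)N 0/2 unhappy
(0,1)S 0/1 unhappy
(0,3)N 1/1 ok
(0,4)N 2/3 ok
(0,5)N 2/2 ok
(1,0)S 1/2 ok
(1,2)N 0/0 ok
(1,4)S 1/3 unhappy
(1,5)N 3/4 ok
(1,6)N 2/2 ok
(2,0)S 3/3 ok
(2,1)S 1/1 ok
(2,4)S 2/3 ok
(2,5)N 3/4 ok
(2,6)N 3/3 ok
(3,0)S 1/1 ok
(3,2)S 1/1 ok
(3,3)S 2/2 ok
(3,4)S 3/4 ok
(3,5)N 2/3 ok
(3,6)N 2/2 ok
(4,1)S 1/1 ok
(4,4)S 2/2 ok
(5,0)S 2/2 ok
(5,1)S 2/2 ok
(5,4)S 2/2 ok
(5,6)N 1/1 ok
(6,0)S 1/1 ok
(6,3)S 1/1 ok
(6,4)S 2/3 ok
(6,5)N 1/2 ok
(6,6)N 2/2 ok
Unsatisfied: (0,0), (0,1), (1,4) — 3 in total.

3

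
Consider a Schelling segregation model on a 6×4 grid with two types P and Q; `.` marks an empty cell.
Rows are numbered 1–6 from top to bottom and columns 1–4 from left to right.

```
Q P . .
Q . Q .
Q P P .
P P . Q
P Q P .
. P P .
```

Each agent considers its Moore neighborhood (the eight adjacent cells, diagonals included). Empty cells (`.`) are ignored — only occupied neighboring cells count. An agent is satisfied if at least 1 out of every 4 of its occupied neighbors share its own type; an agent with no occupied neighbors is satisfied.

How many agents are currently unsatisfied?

4

Row 1: (1,1)Q 1/2 ✓ · (1,2)P 0/3 ✗
Row 2: (2,1)Q 2/4 ✓ · (2,3)Q 0/3 ✗
Row 3: (3,1)Q 1/4 ✓ · (3,2)P 3/6 ✓ · (3,3)P 2/4 ✓
Row 4: (4,1)P 3/5 ✓ · (4,2)P 5/7 ✓ · (4,4)Q 0/2 ✗
Row 5: (5,1)P 3/4 ✓ · (5,2)Q 0/6 ✗ · (5,3)P 3/5 ✓
Row 6: (6,2)P 3/4 ✓ · (6,3)P 2/3 ✓
Unsatisfied: (1,2), (2,3), (4,4), (5,2) — 4 in total.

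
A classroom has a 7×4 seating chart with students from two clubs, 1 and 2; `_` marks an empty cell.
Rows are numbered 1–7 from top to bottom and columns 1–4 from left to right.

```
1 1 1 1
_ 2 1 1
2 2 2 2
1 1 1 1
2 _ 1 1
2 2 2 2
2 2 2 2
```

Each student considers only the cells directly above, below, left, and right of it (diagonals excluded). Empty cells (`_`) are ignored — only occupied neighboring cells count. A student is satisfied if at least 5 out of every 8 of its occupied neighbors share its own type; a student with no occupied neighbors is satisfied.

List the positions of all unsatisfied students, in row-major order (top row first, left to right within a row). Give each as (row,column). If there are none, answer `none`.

(1,1)1 1/1 ok
(1,2)1 2/3 ok
(1,3)1 3/3 ok
(1,4)1 2/2 ok
(2,2)2 1/3 unhappy
(2,3)1 2/4 unhappy
(2,4)1 2/3 ok
(3,1)2 1/2 unhappy
(3,2)2 3/4 ok
(3,3)2 2/4 unhappy
(3,4)2 1/3 unhappy
(4,1)1 1/3 unhappy
(4,2)1 2/3 ok
(4,3)1 3/4 ok
(4,4)1 2/3 ok
(5,1)2 1/2 unhappy
(5,3)1 2/3 ok
(5,4)1 2/3 ok
(6,1)2 3/3 ok
(6,2)2 3/3 ok
(6,3)2 3/4 ok
(6,4)2 2/3 ok
(7,1)2 2/2 ok
(7,2)2 3/3 ok
(7,3)2 3/3 ok
(7,4)2 2/2 ok

(2,2), (2,3), (3,1), (3,3), (3,4), (4,1), (5,1)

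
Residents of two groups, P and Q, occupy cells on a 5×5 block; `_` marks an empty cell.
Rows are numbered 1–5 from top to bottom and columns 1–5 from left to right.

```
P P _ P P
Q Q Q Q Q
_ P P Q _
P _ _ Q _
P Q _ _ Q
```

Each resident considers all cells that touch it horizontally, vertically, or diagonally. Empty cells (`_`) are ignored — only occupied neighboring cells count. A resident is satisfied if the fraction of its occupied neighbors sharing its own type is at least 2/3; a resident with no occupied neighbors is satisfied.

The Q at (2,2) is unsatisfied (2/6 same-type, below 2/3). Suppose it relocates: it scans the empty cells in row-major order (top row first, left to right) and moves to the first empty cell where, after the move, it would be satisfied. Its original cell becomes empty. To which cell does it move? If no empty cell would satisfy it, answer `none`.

Vacating (2,2). Empty cells in order:
  (1,3): 2/4 same-type → still unsatisfied.
  (3,1): 1/3 same-type → still unsatisfied.
  (3,5): 4/4 same-type → satisfied — stop here.

(3,5)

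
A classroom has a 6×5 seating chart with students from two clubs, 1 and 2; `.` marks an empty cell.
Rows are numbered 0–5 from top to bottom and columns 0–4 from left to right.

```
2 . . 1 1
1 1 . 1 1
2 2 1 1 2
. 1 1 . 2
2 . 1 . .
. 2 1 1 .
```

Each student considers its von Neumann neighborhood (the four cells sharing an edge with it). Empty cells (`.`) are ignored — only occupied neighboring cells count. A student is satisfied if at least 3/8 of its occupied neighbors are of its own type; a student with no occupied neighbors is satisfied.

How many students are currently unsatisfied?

(0,0)2 0/1 not
(0,3)1 2/2 satisfied
(0,4)1 2/2 satisfied
(1,0)1 1/3 not
(1,1)1 1/2 satisfied
(1,3)1 3/3 satisfied
(1,4)1 2/3 satisfied
(2,0)2 1/2 satisfied
(2,1)2 1/4 not
(2,2)1 2/3 satisfied
(2,3)1 2/3 satisfied
(2,4)2 1/3 not
(3,1)1 1/2 satisfied
(3,2)1 3/3 satisfied
(3,4)2 1/1 satisfied
(4,0)2 0/0 satisfied
(4,2)1 2/2 satisfied
(5,1)2 0/1 not
(5,2)1 2/3 satisfied
(5,3)1 1/1 satisfied
Unsatisfied: (0,0), (1,0), (2,1), (2,4), (5,1) — 5 in total.

5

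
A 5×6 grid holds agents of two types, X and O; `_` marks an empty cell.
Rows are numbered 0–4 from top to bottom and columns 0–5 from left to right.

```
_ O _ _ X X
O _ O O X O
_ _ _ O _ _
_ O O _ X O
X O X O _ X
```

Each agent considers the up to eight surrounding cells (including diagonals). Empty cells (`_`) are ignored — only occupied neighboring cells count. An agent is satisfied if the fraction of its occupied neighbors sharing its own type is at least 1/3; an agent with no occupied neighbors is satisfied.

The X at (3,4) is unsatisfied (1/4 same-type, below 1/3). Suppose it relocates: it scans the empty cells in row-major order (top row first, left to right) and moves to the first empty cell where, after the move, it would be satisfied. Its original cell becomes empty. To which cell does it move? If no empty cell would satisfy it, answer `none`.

(0,3)

Vacating (3,4). Empty cells in order:
  (0,0): 0/2 same-type → still unsatisfied.
  (0,2): 0/3 same-type → still unsatisfied.
  (0,3): 2/4 same-type → satisfied — stop here.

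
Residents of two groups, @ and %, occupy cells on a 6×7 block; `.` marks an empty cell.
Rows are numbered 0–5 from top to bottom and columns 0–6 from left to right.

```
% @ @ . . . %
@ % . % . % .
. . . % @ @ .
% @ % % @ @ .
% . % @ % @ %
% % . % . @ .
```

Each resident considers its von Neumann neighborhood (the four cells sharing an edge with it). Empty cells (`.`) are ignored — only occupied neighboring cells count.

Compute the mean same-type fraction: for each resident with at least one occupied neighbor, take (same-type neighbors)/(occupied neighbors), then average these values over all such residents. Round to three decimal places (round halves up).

Row 0: (0,0)% 0/2 · (0,1)@ 1/3 · (0,2)@ 1/1 · (0,6)% — no occupied neighbors
Row 1: (1,0)@ 0/2 · (1,1)% 0/2 · (1,3)% 1/1 · (1,5)% 0/1
Row 2: (2,3)% 2/3 · (2,4)@ 2/3 · (2,5)@ 2/3
Row 3: (3,0)% 1/2 · (3,1)@ 0/2 · (3,2)% 2/3 · (3,3)% 2/4 · (3,4)@ 2/4 · (3,5)@ 3/3
Row 4: (4,0)% 2/2 · (4,2)% 1/2 · (4,3)@ 0/4 · (4,4)% 0/3 · (4,5)@ 2/4 · (4,6)% 0/1
Row 5: (5,0)% 2/2 · (5,1)% 1/1 · (5,3)% 0/1 · (5,5)@ 1/1
Sum over 26 residents: 0/2 + 1/3 + 1/1 + 0/2 + 0/2 + 1/1 + 0/1 + 2/3 + 2/3 + 2/3 + 1/2 + 0/2 + 2/3 + 2/4 + 2/4 + 3/3 + 2/2 + 1/2 + 0/4 + 0/3 + 2/4 + 0/1 + 2/2 + 1/1 + 0/1 + 1/1 = 25/2; mean = 25/2 ÷ 26 = 25/52 = 0.480769… → 0.481.

0.481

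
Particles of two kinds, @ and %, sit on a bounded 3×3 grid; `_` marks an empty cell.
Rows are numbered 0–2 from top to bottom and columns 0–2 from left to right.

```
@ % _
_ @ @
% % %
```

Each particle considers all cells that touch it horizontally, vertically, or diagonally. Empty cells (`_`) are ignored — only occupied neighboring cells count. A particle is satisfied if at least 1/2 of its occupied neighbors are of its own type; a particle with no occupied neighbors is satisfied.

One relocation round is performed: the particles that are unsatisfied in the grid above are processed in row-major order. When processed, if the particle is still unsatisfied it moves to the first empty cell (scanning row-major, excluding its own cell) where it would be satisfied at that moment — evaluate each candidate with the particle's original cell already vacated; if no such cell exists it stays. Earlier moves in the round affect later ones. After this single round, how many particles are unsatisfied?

Initially unsatisfied (in order): (0,1), (1,1), (1,2), (2,2).
  (0,1) → (1,0).
  (1,1) → (0,1).
  (1,2) → (0,2).
  (2,2): now satisfied by earlier moves; stays.
Resulting grid:
@ @ @
% _ _
% % %
All satisfied now.

0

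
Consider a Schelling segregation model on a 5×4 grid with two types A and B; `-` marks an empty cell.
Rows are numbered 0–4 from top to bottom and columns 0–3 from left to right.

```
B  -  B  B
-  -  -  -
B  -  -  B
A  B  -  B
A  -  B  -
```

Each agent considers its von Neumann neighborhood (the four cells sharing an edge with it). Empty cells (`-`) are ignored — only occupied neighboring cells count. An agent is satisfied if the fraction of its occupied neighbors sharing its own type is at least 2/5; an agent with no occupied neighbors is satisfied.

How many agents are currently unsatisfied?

(0,0)B 0/0 ok
(0,2)B 1/1 ok
(0,3)B 1/1 ok
(2,0)B 0/1 unhappy
(2,3)B 1/1 ok
(3,0)A 1/3 unhappy
(3,1)B 0/1 unhappy
(3,3)B 1/1 ok
(4,0)A 1/1 ok
(4,2)B 0/0 ok
Unsatisfied: (2,0), (3,0), (3,1) — 3 in total.

3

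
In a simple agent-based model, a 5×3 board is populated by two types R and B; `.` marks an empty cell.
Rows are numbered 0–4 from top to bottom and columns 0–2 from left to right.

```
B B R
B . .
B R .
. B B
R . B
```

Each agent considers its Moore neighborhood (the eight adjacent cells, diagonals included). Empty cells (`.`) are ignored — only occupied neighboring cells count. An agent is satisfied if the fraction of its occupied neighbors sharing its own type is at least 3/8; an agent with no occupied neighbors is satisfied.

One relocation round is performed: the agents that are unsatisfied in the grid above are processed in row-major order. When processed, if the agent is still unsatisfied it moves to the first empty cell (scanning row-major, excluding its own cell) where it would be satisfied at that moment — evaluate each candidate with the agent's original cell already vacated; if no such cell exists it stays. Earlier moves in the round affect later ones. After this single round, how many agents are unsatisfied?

Initially unsatisfied (in order): (0,2), (2,1), (4,0).
  (0,2) → (1,2).
  (2,1) → (0,2).
  (4,0): no empty cell satisfies it; stays.
Resulting grid:
B B R
B . R
B . .
. B B
R . B
Unsatisfied now: (4,0).

1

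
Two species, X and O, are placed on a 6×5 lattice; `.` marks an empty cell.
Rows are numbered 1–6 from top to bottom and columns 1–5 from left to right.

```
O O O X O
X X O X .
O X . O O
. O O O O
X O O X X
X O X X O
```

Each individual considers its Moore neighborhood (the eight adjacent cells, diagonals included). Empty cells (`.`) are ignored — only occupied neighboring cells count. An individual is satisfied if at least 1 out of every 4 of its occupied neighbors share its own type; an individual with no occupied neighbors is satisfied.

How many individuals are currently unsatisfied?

3

Row 1: (1,1)O 1/3 ✓ · (1,2)O 3/5 ✓ · (1,3)O 2/5 ✓ · (1,4)X 1/4 ✓ · (1,5)O 0/2 ✗
Row 2: (2,1)X 2/5 ✓ · (2,2)X 2/7 ✓ · (2,3)O 3/7 ✓ · (2,4)X 1/6 ✗
Row 3: (3,1)O 1/4 ✓ · (3,2)X 2/6 ✓ · (3,4)O 5/6 ✓ · (3,5)O 3/4 ✓
Row 4: (4,2)O 4/6 ✓ · (4,3)O 5/7 ✓ · (4,4)O 5/7 ✓ · (4,5)O 3/5 ✓
Row 5: (5,1)X 1/4 ✓ · (5,2)O 4/7 ✓ · (5,3)O 5/8 ✓ · (5,4)X 3/8 ✓ · (5,5)X 2/5 ✓
Row 6: (6,1)X 1/3 ✓ · (6,2)O 2/5 ✓ · (6,3)X 2/5 ✓ · (6,4)X 3/5 ✓ · (6,5)O 0/3 ✗
Unsatisfied: (1,5), (2,4), (6,5) — 3 in total.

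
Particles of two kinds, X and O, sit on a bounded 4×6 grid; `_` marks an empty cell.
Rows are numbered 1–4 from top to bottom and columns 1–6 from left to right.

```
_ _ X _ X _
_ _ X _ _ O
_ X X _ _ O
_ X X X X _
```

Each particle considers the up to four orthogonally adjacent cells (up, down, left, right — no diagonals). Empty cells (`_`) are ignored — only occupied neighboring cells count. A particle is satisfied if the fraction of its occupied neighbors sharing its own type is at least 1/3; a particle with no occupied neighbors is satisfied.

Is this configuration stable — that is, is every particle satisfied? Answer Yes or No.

Row 1: (1,3)X 1/1 satisfied · (1,5)X 0/0 satisfied
Row 2: (2,3)X 2/2 satisfied · (2,6)O 1/1 satisfied
Row 3: (3,2)X 2/2 satisfied · (3,3)X 3/3 satisfied · (3,6)O 1/1 satisfied
Row 4: (4,2)X 2/2 satisfied · (4,3)X 3/3 satisfied · (4,4)X 2/2 satisfied · (4,5)X 1/1 satisfied
All meet the threshold, so the configuration is stable.

Yes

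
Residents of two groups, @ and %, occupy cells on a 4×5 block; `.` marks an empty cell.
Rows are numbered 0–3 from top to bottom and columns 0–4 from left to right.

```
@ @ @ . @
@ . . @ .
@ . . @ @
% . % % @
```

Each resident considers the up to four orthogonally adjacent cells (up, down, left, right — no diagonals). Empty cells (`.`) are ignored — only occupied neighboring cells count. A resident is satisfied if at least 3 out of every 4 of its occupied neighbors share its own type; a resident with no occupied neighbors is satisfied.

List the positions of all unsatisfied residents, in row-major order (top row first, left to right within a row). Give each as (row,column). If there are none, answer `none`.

(0,0)@ 2/2 ✓
(0,1)@ 2/2 ✓
(0,2)@ 1/1 ✓
(0,4)@ 0/0 ✓
(1,0)@ 2/2 ✓
(1,3)@ 1/1 ✓
(2,0)@ 1/2 ✗
(2,3)@ 2/3 ✗
(2,4)@ 2/2 ✓
(3,0)% 0/1 ✗
(3,2)% 1/1 ✓
(3,3)% 1/3 ✗
(3,4)@ 1/2 ✗

(2,0), (2,3), (3,0), (3,3), (3,4)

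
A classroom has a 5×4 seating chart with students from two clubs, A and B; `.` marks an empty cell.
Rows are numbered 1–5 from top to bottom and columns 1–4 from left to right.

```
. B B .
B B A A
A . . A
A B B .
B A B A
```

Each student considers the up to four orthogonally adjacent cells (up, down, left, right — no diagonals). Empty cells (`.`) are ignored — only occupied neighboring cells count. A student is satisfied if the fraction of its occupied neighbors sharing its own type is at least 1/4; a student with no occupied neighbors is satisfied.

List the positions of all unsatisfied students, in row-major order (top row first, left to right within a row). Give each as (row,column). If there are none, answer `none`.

Row 1: (1,2)B 2/2 ✓ · (1,3)B 1/2 ✓
Row 2: (2,1)B 1/2 ✓ · (2,2)B 2/3 ✓ · (2,3)A 1/3 ✓ · (2,4)A 2/2 ✓
Row 3: (3,1)A 1/2 ✓ · (3,4)A 1/1 ✓
Row 4: (4,1)A 1/3 ✓ · (4,2)B 1/3 ✓ · (4,3)B 2/2 ✓
Row 5: (5,1)B 0/2 ✗ · (5,2)A 0/3 ✗ · (5,3)B 1/3 ✓ · (5,4)A 0/1 ✗

(5,1), (5,2), (5,4)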